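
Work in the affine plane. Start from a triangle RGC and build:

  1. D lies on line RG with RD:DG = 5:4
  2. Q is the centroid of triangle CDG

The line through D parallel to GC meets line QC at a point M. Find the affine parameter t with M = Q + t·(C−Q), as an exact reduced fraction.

Work in coordinates with R = (0, 0), G = (1, 0), C = (0, 1).
1. D lies on line RG with RD:DG = 5:4 ⇒ D = (5/9, 0)
2. Q is the centroid of triangle CDG ⇒ Q = (14/27, 1/3)
through D parallel to GC: direction (-1, 1); meets QC at M = (14/9, -1)
M = Q + t·(C−Q) with t = -2

t = -2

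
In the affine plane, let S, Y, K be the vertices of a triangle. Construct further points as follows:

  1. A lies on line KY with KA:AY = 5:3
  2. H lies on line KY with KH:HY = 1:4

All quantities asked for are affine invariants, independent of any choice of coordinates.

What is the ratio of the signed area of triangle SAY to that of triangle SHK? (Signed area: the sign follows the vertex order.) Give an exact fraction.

[SAY]:[SHK] = -15/8

Assign S = (0, 0), Y = (1, 0), K = (0, 1) — the answer is frame-independent, so this choice is without loss of generality.
1. A lies on line KY with KA:AY = 5:3 ⇒ A = (5/8, 3/8)
2. H lies on line KY with KH:HY = 1:4 ⇒ H = (1/5, 4/5)
2·[SAY] = -3/8, 2·[SHK] = 1/5
[SAY]:[SHK] = -3/8:1/5 = -15/8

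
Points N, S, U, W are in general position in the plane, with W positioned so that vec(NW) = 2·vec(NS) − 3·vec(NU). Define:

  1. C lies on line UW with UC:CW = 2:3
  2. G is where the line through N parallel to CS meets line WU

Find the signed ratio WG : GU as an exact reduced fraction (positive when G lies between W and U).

Assign N = (0, 0), S = (1, 0), U = (0, 1), W = (2, -3) — the answer is frame-independent, so this choice is without loss of generality.
1. C lies on line UW with UC:CW = 2:3 ⇒ C = (4/5, -3/5)
2. G is where the line through N parallel to CS meets line WU ⇒ G = (1/5, 3/5)
G = W + t·(U−W) with t = 9/10, so WG:GU = t:(1−t) = 9/10:1/10

WG:GU = 9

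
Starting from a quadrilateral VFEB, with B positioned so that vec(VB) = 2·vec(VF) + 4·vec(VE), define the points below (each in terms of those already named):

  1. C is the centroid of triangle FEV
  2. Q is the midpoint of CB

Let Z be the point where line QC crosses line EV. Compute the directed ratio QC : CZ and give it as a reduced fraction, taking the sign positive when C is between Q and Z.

Set V = (0, 0), F = (1, 0), E = (0, 1), B = (2, 4); any affine frame gives the same invariant.
1. C is the centroid of triangle FEV ⇒ C = (1/3, 1/3)
2. Q is the midpoint of CB ⇒ Q = (7/6, 13/6)
line QC meets EV at Z = (0, -2/5)
C = Q + t·(Z−Q) with t = 5/7, so QC:CZ = 5/7:2/7

QC:CZ = 5/2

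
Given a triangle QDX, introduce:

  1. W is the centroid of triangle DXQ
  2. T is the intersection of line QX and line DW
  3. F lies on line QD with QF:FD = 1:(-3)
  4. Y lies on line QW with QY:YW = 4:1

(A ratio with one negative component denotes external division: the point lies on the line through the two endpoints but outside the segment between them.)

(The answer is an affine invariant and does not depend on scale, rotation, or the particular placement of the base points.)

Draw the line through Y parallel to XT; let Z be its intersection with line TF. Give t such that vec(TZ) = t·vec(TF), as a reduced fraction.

t = -8/15

Choose coordinates Q = (0, 0), D = (1, 0), X = (0, 1).
1. W is the centroid of triangle DXQ ⇒ W = (1/3, 1/3)
2. T is the intersection of line QX and line DW ⇒ T = (0, 1/2)
3. F lies on line QD with QF:FD = 1:(-3) ⇒ F = (-1/2, 0)
4. Y lies on line QW with QY:YW = 4:1 ⇒ Y = (4/15, 4/15)
through Y parallel to XT: direction (0, -1/2); meets TF at Z = (4/15, 23/30)
Z = T + t·(F−T) with t = -8/15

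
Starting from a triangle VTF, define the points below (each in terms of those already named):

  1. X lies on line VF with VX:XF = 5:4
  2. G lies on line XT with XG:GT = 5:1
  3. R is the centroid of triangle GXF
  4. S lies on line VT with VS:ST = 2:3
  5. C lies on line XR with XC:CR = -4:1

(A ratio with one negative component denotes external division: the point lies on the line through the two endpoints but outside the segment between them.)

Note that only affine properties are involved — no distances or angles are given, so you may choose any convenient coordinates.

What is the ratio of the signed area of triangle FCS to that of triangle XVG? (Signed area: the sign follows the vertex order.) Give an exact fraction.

[FCS]:[XVG] = -92/225

Work in coordinates with V = (0, 0), T = (1, 0), F = (0, 1).
1. X lies on line VF with VX:XF = 5:4 ⇒ X = (0, 5/9)
2. G lies on line XT with XG:GT = 5:1 ⇒ G = (5/6, 5/54)
3. R is the centroid of triangle GXF ⇒ R = (5/18, 89/162)
4. S lies on line VT with VS:ST = 2:3 ⇒ S = (2/5, 0)
5. C lies on line XR with XC:CR = -4:1 ⇒ C = (10/27, 133/243)
2·[FCS] = -46/243, 2·[XVG] = 25/54
[FCS]:[XVG] = -46/243:25/54 = -92/225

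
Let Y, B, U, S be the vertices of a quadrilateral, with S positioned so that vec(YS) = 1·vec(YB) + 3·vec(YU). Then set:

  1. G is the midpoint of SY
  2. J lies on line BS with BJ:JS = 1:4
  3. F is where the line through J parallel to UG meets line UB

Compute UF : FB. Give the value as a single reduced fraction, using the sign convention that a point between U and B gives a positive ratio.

Set Y = (0, 0), B = (1, 0), U = (0, 1), S = (1, 3); any affine frame gives the same invariant.
1. G is the midpoint of SY ⇒ G = (1/2, 3/2)
2. J lies on line BS with BJ:JS = 1:4 ⇒ J = (1, 3/5)
3. F is where the line through J parallel to UG meets line UB ⇒ F = (7/10, 3/10)
F = U + t·(B−U) with t = 7/10, so UF:FB = t:(1−t) = 7/10:3/10

UF:FB = 7/3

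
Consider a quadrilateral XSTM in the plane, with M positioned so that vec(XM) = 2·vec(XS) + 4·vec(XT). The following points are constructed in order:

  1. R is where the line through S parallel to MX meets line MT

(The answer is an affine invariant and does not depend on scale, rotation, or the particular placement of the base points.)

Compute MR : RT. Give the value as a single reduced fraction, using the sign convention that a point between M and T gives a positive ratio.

MR:RT = -2/3

Work in coordinates with X = (0, 0), S = (1, 0), T = (0, 1), M = (2, 4).
1. R is where the line through S parallel to MX meets line MT ⇒ R = (6, 10)
R = M + t·(T−M) with t = -2, so MR:RT = t:(1−t) = -2:3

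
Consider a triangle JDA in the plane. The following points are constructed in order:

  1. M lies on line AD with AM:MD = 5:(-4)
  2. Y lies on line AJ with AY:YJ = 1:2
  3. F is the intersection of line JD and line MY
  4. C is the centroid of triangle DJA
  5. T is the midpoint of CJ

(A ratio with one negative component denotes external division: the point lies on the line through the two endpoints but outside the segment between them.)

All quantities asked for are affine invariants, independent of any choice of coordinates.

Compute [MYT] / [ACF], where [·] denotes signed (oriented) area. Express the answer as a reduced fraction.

Set J = (0, 0), D = (1, 0), A = (0, 1); any affine frame gives the same invariant.
1. M lies on line AD with AM:MD = 5:(-4) ⇒ M = (5, -4)
2. Y lies on line AJ with AY:YJ = 1:2 ⇒ Y = (0, 2/3)
3. F is the intersection of line JD and line MY ⇒ F = (5/7, 0)
4. C is the centroid of triangle DJA ⇒ C = (1/3, 1/3)
5. T is the midpoint of CJ ⇒ T = (1/6, 1/6)
2·[MYT] = 31/18, 2·[ACF] = 1/7
[MYT]:[ACF] = 31/18:1/7 = 217/18

[MYT]:[ACF] = 217/18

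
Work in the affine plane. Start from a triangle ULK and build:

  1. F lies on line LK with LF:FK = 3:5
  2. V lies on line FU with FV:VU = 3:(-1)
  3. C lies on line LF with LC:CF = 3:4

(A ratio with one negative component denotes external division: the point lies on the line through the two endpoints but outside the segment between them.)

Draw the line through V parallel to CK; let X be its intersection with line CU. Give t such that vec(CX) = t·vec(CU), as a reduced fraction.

t = 3/2

Choose coordinates U = (0, 0), L = (1, 0), K = (0, 1).
1. F lies on line LK with LF:FK = 3:5 ⇒ F = (5/8, 3/8)
2. V lies on line FU with FV:VU = 3:(-1) ⇒ V = (-5/16, -3/16)
3. C lies on line LF with LC:CF = 3:4 ⇒ C = (47/56, 9/56)
through V parallel to CK: direction (-47/56, 47/56); meets CU at X = (-47/112, -9/112)
X = C + t·(U−C) with t = 3/2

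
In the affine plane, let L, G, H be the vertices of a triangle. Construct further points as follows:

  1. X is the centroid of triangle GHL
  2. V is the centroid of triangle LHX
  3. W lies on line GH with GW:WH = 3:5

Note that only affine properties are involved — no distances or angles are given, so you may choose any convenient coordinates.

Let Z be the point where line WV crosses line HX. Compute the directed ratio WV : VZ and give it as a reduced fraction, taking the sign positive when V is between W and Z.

Work in coordinates with L = (0, 0), G = (1, 0), H = (0, 1).
1. X is the centroid of triangle GHL ⇒ X = (1/3, 1/3)
2. V is the centroid of triangle LHX ⇒ V = (1/9, 4/9)
3. W lies on line GH with GW:WH = 3:5 ⇒ W = (5/8, 3/8)
line WV meets HX at Z = (20/69, 29/69)
V = W + t·(Z−W) with t = 23/15, so WV:VZ = 23/15:-8/15

WV:VZ = -23/8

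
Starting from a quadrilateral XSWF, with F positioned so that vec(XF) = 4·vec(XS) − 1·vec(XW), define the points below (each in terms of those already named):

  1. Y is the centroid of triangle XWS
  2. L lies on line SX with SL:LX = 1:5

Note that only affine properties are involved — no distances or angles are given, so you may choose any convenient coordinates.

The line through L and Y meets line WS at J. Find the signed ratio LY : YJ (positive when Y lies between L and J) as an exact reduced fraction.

Choose coordinates X = (0, 0), S = (1, 0), W = (0, 1), F = (4, -1).
1. Y is the centroid of triangle XWS ⇒ Y = (1/3, 1/3)
2. L lies on line SX with SL:LX = 1:5 ⇒ L = (5/6, 0)
line LY meets WS at J = (4/3, -1/3)
Y = L + t·(J−L) with t = -1, so LY:YJ = -1:2

LY:YJ = -1/2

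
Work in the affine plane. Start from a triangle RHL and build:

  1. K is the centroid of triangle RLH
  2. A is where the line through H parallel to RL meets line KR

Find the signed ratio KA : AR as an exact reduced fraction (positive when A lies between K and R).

KA:AR = -2/3

Work in coordinates with R = (0, 0), H = (1, 0), L = (0, 1).
1. K is the centroid of triangle RLH ⇒ K = (1/3, 1/3)
2. A is where the line through H parallel to RL meets line KR ⇒ A = (1, 1)
A = K + t·(R−K) with t = -2, so KA:AR = t:(1−t) = -2:3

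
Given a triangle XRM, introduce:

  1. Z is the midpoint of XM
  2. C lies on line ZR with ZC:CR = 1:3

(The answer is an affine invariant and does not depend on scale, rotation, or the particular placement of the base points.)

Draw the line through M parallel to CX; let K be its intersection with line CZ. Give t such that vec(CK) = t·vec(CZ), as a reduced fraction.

t = 2

Choose coordinates X = (0, 0), R = (1, 0), M = (0, 1).
1. Z is the midpoint of XM ⇒ Z = (0, 1/2)
2. C lies on line ZR with ZC:CR = 1:3 ⇒ C = (1/4, 3/8)
through M parallel to CX: direction (-1/4, -3/8); meets CZ at K = (-1/4, 5/8)
K = C + t·(Z−C) with t = 2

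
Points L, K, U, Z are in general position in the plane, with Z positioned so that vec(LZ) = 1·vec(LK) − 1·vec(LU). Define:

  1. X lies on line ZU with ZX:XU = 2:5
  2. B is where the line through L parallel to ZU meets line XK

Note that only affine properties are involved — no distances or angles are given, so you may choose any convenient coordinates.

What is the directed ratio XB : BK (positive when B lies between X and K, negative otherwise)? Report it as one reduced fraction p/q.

Work in coordinates with L = (0, 0), K = (1, 0), U = (0, 1), Z = (1, -1).
1. X lies on line ZU with ZX:XU = 2:5 ⇒ X = (5/7, -3/7)
2. B is where the line through L parallel to ZU meets line XK ⇒ B = (3/7, -6/7)
B = X + t·(K−X) with t = -1, so XB:BK = t:(1−t) = -1:2

XB:BK = -1/2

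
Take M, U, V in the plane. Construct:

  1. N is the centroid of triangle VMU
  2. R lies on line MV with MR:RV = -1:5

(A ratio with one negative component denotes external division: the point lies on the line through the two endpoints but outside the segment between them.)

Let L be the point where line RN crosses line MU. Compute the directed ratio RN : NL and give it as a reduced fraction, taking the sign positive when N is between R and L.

Choose coordinates M = (0, 0), U = (1, 0), V = (0, 1).
1. N is the centroid of triangle VMU ⇒ N = (1/3, 1/3)
2. R lies on line MV with MR:RV = -1:5 ⇒ R = (0, -1/4)
line RN meets MU at L = (1/7, 0)
N = R + t·(L−R) with t = 7/3, so RN:NL = 7/3:-4/3

RN:NL = -7/4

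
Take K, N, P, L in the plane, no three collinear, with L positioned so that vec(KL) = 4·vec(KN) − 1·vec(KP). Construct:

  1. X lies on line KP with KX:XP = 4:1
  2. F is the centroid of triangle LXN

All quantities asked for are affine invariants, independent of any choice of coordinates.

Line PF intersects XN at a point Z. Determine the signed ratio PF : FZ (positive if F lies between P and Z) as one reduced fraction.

PF:FZ = -4/7

Set K = (0, 0), N = (1, 0), P = (0, 1), L = (4, -1); any affine frame gives the same invariant.
1. X lies on line KP with KX:XP = 4:1 ⇒ X = (0, 4/5)
2. F is the centroid of triangle LXN ⇒ F = (5/3, -1/15)
line PF meets XN at Z = (-5/4, 9/5)
F = P + t·(Z−P) with t = -4/3, so PF:FZ = -4/3:7/3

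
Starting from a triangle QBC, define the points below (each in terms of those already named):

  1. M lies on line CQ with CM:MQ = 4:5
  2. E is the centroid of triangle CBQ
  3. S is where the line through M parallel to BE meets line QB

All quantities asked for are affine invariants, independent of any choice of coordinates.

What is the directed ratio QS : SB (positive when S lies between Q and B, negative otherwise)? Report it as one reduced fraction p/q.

Work in coordinates with Q = (0, 0), B = (1, 0), C = (0, 1).
1. M lies on line CQ with CM:MQ = 4:5 ⇒ M = (0, 5/9)
2. E is the centroid of triangle CBQ ⇒ E = (1/3, 1/3)
3. S is where the line through M parallel to BE meets line QB ⇒ S = (10/9, 0)
S = Q + t·(B−Q) with t = 10/9, so QS:SB = t:(1−t) = 10/9:-1/9

QS:SB = -10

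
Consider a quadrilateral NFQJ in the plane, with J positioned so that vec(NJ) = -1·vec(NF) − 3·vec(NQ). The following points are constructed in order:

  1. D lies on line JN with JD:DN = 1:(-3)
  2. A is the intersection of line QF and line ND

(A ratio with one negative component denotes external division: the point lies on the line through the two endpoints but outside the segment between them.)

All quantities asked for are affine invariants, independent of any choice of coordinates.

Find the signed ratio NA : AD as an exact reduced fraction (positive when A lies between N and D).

NA:AD = -1/7

Choose coordinates N = (0, 0), F = (1, 0), Q = (0, 1), J = (-1, -3).
1. D lies on line JN with JD:DN = 1:(-3) ⇒ D = (-3/2, -9/2)
2. A is the intersection of line QF and line ND ⇒ A = (1/4, 3/4)
A = N + t·(D−N) with t = -1/6, so NA:AD = t:(1−t) = -1/6:7/6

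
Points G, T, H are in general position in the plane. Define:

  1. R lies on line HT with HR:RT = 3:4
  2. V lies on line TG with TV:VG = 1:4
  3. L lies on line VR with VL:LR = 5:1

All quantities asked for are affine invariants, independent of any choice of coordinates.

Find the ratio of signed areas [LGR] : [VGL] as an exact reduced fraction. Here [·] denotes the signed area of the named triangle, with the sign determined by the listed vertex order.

Assign G = (0, 0), T = (1, 0), H = (0, 1) — the answer is frame-independent, so this choice is without loss of generality.
1. R lies on line HT with HR:RT = 3:4 ⇒ R = (3/7, 4/7)
2. V lies on line TG with TV:VG = 1:4 ⇒ V = (4/5, 0)
3. L lies on line VR with VL:LR = 5:1 ⇒ L = (103/210, 10/21)
2·[LGR] = -8/105, 2·[VGL] = -8/21
[LGR]:[VGL] = -8/105:-8/21 = 1/5

[LGR]:[VGL] = 1/5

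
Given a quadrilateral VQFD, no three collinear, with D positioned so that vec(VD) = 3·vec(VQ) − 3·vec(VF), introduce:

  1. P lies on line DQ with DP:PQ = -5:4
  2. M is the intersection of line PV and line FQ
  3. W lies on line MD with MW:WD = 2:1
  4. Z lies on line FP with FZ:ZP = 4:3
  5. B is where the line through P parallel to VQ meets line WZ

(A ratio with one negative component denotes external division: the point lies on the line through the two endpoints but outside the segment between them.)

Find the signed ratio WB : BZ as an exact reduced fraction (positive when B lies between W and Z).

Assign V = (0, 0), Q = (1, 0), F = (0, 1), D = (3, -3) — the answer is frame-independent, so this choice is without loss of generality.
1. P lies on line DQ with DP:PQ = -5:4 ⇒ P = (-7, 12)
2. M is the intersection of line PV and line FQ ⇒ M = (-7/5, 12/5)
3. W lies on line MD with MW:WD = 2:1 ⇒ W = (23/15, -6/5)
4. Z lies on line FP with FZ:ZP = 4:3 ⇒ Z = (-4, 51/7)
5. B is where the line through P parallel to VQ meets line WZ ⇒ B = (-191/27, 12)
B = W + t·(Z−W) with t = 14/9, so WB:BZ = t:(1−t) = 14/9:-5/9

WB:BZ = -14/5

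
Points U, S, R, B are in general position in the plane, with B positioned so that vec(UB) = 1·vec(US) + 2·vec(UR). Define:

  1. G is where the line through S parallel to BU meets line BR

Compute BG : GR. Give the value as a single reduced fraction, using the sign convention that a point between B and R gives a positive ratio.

Work in coordinates with U = (0, 0), S = (1, 0), R = (0, 1), B = (1, 2).
1. G is where the line through S parallel to BU meets line BR ⇒ G = (3, 4)
G = B + t·(R−B) with t = -2, so BG:GR = t:(1−t) = -2:3

BG:GR = -2/3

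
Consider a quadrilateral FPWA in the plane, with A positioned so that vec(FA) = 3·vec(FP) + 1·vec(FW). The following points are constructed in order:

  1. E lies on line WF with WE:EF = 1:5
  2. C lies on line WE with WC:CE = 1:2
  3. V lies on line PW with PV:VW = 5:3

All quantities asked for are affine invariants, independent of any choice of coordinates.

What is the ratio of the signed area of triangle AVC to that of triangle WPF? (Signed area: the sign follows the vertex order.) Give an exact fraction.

[AVC]:[WPF] = 47/48

Set F = (0, 0), P = (1, 0), W = (0, 1), A = (3, 1); any affine frame gives the same invariant.
1. E lies on line WF with WE:EF = 1:5 ⇒ E = (0, 5/6)
2. C lies on line WE with WC:CE = 1:2 ⇒ C = (0, 17/18)
3. V lies on line PW with PV:VW = 5:3 ⇒ V = (3/8, 5/8)
2·[AVC] = -47/48, 2·[WPF] = -1
[AVC]:[WPF] = -47/48:-1 = 47/48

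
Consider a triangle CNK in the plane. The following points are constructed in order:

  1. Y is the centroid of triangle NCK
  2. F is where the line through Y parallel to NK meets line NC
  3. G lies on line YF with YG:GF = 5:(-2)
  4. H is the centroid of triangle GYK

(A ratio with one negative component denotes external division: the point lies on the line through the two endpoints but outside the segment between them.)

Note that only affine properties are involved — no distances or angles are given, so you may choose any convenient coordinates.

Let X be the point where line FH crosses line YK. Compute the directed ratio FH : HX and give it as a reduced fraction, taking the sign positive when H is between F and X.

FH:HX = 4/5

Choose coordinates C = (0, 0), N = (1, 0), K = (0, 1).
1. Y is the centroid of triangle NCK ⇒ Y = (1/3, 1/3)
2. F is where the line through Y parallel to NK meets line NC ⇒ F = (2/3, 0)
3. G lies on line YF with YG:GF = 5:(-2) ⇒ G = (8/9, -2/9)
4. H is the centroid of triangle GYK ⇒ H = (11/27, 10/27)
line FH meets YK at X = (1/12, 5/6)
H = F + t·(X−F) with t = 4/9, so FH:HX = 4/9:5/9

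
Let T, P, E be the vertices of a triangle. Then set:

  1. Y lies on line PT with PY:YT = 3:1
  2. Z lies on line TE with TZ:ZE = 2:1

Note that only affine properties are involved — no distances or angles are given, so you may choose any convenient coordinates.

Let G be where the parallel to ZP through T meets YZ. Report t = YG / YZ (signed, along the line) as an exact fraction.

t = -1/3

Set T = (0, 0), P = (1, 0), E = (0, 1); any affine frame gives the same invariant.
1. Y lies on line PT with PY:YT = 3:1 ⇒ Y = (1/4, 0)
2. Z lies on line TE with TZ:ZE = 2:1 ⇒ Z = (0, 2/3)
through T parallel to ZP: direction (1, -2/3); meets YZ at G = (1/3, -2/9)
G = Y + t·(Z−Y) with t = -1/3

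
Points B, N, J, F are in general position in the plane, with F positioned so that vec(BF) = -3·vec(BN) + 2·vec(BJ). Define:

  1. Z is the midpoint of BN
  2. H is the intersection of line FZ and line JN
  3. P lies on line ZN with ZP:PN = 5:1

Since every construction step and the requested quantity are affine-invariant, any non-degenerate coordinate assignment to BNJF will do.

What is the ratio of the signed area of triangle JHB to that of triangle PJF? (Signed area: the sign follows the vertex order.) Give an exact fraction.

[JHB]:[PJF] = -4/5

Set B = (0, 0), N = (1, 0), J = (0, 1), F = (-3, 2); any affine frame gives the same invariant.
1. Z is the midpoint of BN ⇒ Z = (1/2, 0)
2. H is the intersection of line FZ and line JN ⇒ H = (5/3, -2/3)
3. P lies on line ZN with ZP:PN = 5:1 ⇒ P = (11/12, 0)
2·[JHB] = -5/3, 2·[PJF] = 25/12
[JHB]:[PJF] = -5/3:25/12 = -4/5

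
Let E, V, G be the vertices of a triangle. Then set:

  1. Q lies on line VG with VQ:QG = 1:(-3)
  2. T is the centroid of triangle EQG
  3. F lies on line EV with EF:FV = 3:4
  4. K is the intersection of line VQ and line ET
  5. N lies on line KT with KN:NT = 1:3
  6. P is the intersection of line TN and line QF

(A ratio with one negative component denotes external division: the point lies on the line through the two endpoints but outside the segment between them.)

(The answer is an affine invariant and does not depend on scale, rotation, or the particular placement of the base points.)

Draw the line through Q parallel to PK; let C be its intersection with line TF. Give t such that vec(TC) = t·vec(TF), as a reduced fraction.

t = 7

Assign E = (0, 0), V = (1, 0), G = (0, 1) — the answer is frame-independent, so this choice is without loss of generality.
1. Q lies on line VG with VQ:QG = 1:(-3) ⇒ Q = (3/2, -1/2)
2. T is the centroid of triangle EQG ⇒ T = (1/2, 1/6)
3. F lies on line EV with EF:FV = 3:4 ⇒ F = (3/7, 0)
4. K is the intersection of line VQ and line ET ⇒ K = (3/4, 1/4)
5. N lies on line KT with KN:NT = 1:3 ⇒ N = (11/16, 11/48)
6. P is the intersection of line TN and line QF ⇒ P = (1/4, 1/12)
through Q parallel to PK: direction (1/2, 1/6); meets TF at C = (0, -1)
C = T + t·(F−T) with t = 7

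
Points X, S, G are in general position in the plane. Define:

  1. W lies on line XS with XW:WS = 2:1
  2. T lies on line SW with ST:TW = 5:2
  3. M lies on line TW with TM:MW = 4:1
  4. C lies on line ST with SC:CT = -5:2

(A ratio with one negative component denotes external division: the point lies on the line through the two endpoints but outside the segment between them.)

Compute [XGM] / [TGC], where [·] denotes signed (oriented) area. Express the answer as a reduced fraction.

Assign X = (0, 0), S = (1, 0), G = (0, 1) — the answer is frame-independent, so this choice is without loss of generality.
1. W lies on line XS with XW:WS = 2:1 ⇒ W = (2/3, 0)
2. T lies on line SW with ST:TW = 5:2 ⇒ T = (16/21, 0)
3. M lies on line TW with TM:MW = 4:1 ⇒ M = (24/35, 0)
4. C lies on line ST with SC:CT = -5:2 ⇒ C = (38/63, 0)
2·[XGM] = -24/35, 2·[TGC] = 10/63
[XGM]:[TGC] = -24/35:10/63 = -108/25

[XGM]:[TGC] = -108/25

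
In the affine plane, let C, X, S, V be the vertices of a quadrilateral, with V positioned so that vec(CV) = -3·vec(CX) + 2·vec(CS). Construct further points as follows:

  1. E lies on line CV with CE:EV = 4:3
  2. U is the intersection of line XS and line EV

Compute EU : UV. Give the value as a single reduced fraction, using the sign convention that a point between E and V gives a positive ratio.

Choose coordinates C = (0, 0), X = (1, 0), S = (0, 1), V = (-3, 2).
1. E lies on line CV with CE:EV = 4:3 ⇒ E = (-12/7, 8/7)
2. U is the intersection of line XS and line EV ⇒ U = (3, -2)
U = E + t·(V−E) with t = -11/3, so EU:UV = t:(1−t) = -11/3:14/3

EU:UV = -11/14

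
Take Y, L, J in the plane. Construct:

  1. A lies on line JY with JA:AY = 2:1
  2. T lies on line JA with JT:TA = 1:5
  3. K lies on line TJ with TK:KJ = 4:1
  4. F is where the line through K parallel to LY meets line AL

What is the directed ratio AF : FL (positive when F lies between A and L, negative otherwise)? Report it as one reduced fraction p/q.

AF:FL = -29/44

Set Y = (0, 0), L = (1, 0), J = (0, 1); any affine frame gives the same invariant.
1. A lies on line JY with JA:AY = 2:1 ⇒ A = (0, 1/3)
2. T lies on line JA with JT:TA = 1:5 ⇒ T = (0, 8/9)
3. K lies on line TJ with TK:KJ = 4:1 ⇒ K = (0, 44/45)
4. F is where the line through K parallel to LY meets line AL ⇒ F = (-29/15, 44/45)
F = A + t·(L−A) with t = -29/15, so AF:FL = t:(1−t) = -29/15:44/15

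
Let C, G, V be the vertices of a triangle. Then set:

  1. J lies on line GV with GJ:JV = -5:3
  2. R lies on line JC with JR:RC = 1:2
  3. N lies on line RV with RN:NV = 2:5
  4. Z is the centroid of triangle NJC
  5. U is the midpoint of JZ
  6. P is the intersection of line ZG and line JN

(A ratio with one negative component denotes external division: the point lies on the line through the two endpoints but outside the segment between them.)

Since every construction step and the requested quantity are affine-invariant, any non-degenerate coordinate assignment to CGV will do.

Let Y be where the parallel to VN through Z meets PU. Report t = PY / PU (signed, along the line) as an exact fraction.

t = 3/34

Assign C = (0, 0), G = (1, 0), V = (0, 1) — the answer is frame-independent, so this choice is without loss of generality.
1. J lies on line GV with GJ:JV = -5:3 ⇒ J = (-3/2, 5/2)
2. R lies on line JC with JR:RC = 1:2 ⇒ R = (-1, 5/3)
3. N lies on line RV with RN:NV = 2:5 ⇒ N = (-5/7, 31/21)
4. Z is the centroid of triangle NJC ⇒ Z = (-31/42, 167/126)
5. U is the midpoint of JZ ⇒ U = (-47/42, 241/126)
6. P is the intersection of line ZG and line JN ⇒ P = (-523/1302, 4175/3906)
through Z parallel to VN: direction (-5/7, 10/21); meets PU at Y = (-166/357, 2449/2142)
Y = P + t·(U−P) with t = 3/34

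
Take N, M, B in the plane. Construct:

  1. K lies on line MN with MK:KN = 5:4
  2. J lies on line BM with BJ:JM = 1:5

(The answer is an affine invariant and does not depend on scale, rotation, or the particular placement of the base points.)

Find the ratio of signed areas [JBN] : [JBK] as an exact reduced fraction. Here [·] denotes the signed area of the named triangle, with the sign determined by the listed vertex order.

[JBN]:[JBK] = 9/5

Work in coordinates with N = (0, 0), M = (1, 0), B = (0, 1).
1. K lies on line MN with MK:KN = 5:4 ⇒ K = (4/9, 0)
2. J lies on line BM with BJ:JM = 1:5 ⇒ J = (1/6, 5/6)
2·[JBN] = 1/6, 2·[JBK] = 5/54
[JBN]:[JBK] = 1/6:5/54 = 9/5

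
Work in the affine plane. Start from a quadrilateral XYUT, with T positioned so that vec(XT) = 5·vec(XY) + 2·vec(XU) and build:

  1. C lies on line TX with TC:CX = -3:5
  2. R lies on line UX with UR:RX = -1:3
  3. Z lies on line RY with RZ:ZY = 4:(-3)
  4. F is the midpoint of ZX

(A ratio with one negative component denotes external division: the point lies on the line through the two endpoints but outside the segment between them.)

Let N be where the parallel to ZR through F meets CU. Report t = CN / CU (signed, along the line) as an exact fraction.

t = 92/91

Work in coordinates with X = (0, 0), Y = (1, 0), U = (0, 1), T = (5, 2).
1. C lies on line TX with TC:CX = -3:5 ⇒ C = (25/2, 5)
2. R lies on line UX with UR:RX = -1:3 ⇒ R = (0, 3/2)
3. Z lies on line RY with RZ:ZY = 4:(-3) ⇒ Z = (4, -9/2)
4. F is the midpoint of ZX ⇒ F = (2, -9/4)
through F parallel to ZR: direction (-4, 6); meets CU at N = (-25/182, 87/91)
N = C + t·(U−C) with t = 92/91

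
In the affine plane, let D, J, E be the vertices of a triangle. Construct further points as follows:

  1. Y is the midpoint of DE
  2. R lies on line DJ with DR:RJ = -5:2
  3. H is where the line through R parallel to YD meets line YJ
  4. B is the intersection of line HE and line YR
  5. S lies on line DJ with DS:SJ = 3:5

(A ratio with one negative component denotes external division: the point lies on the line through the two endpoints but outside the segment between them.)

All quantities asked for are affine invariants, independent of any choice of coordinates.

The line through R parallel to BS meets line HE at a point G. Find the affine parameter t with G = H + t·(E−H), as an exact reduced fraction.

t = 5/28

Assign D = (0, 0), J = (1, 0), E = (0, 1) — the answer is frame-independent, so this choice is without loss of generality.
1. Y is the midpoint of DE ⇒ Y = (0, 1/2)
2. R lies on line DJ with DR:RJ = -5:2 ⇒ R = (5/3, 0)
3. H is where the line through R parallel to YD meets line YJ ⇒ H = (5/3, -1/3)
4. B is the intersection of line HE and line YR ⇒ B = (1, 1/5)
5. S lies on line DJ with DS:SJ = 3:5 ⇒ S = (3/8, 0)
through R parallel to BS: direction (-5/8, -1/5); meets HE at G = (115/84, -2/21)
G = H + t·(E−H) with t = 5/28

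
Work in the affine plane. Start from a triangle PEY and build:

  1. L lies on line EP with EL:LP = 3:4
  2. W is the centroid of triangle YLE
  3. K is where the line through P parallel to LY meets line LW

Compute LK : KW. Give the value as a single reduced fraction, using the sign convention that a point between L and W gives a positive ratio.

Assign P = (0, 0), E = (1, 0), Y = (0, 1) — the answer is frame-independent, so this choice is without loss of generality.
1. L lies on line EP with EL:LP = 3:4 ⇒ L = (4/7, 0)
2. W is the centroid of triangle YLE ⇒ W = (11/21, 1/3)
3. K is where the line through P parallel to LY meets line LW ⇒ K = (16/21, -4/3)
K = L + t·(W−L) with t = -4, so LK:KW = t:(1−t) = -4:5

LK:KW = -4/5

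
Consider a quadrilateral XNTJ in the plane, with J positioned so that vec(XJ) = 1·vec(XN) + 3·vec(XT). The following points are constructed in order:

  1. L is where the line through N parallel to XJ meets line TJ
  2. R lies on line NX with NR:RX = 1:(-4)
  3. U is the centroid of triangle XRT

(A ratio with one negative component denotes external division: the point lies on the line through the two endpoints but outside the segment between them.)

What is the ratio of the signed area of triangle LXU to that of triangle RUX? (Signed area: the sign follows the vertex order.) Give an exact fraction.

Assign X = (0, 0), N = (1, 0), T = (0, 1), J = (1, 3) — the answer is frame-independent, so this choice is without loss of generality.
1. L is where the line through N parallel to XJ meets line TJ ⇒ L = (4, 9)
2. R lies on line NX with NR:RX = 1:(-4) ⇒ R = (4/3, 0)
3. U is the centroid of triangle XRT ⇒ U = (4/9, 1/3)
2·[LXU] = 8/3, 2·[RUX] = 4/9
[LXU]:[RUX] = 8/3:4/9 = 6

[LXU]:[RUX] = 6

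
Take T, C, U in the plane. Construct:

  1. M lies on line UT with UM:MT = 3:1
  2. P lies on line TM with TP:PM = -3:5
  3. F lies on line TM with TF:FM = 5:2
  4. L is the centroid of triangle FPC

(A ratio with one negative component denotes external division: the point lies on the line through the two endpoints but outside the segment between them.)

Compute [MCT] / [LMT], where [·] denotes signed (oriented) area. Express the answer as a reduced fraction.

[MCT]:[LMT] = -3

Work in coordinates with T = (0, 0), C = (1, 0), U = (0, 1).
1. M lies on line UT with UM:MT = 3:1 ⇒ M = (0, 1/4)
2. P lies on line TM with TP:PM = -3:5 ⇒ P = (0, -3/8)
3. F lies on line TM with TF:FM = 5:2 ⇒ F = (0, 5/28)
4. L is the centroid of triangle FPC ⇒ L = (1/3, -11/168)
2·[MCT] = -1/4, 2·[LMT] = 1/12
[MCT]:[LMT] = -1/4:1/12 = -3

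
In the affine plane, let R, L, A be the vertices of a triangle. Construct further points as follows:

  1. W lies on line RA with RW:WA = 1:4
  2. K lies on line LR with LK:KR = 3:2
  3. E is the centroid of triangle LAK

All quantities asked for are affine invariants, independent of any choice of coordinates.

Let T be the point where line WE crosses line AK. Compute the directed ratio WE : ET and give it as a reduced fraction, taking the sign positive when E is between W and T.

Assign R = (0, 0), L = (1, 0), A = (0, 1) — the answer is frame-independent, so this choice is without loss of generality.
1. W lies on line RA with RW:WA = 1:4 ⇒ W = (0, 1/5)
2. K lies on line LR with LK:KR = 3:2 ⇒ K = (2/5, 0)
3. E is the centroid of triangle LAK ⇒ E = (7/15, 1/3)
line WE meets AK at T = (56/195, 11/39)
E = W + t·(T−W) with t = 13/8, so WE:ET = 13/8:-5/8

WE:ET = -13/5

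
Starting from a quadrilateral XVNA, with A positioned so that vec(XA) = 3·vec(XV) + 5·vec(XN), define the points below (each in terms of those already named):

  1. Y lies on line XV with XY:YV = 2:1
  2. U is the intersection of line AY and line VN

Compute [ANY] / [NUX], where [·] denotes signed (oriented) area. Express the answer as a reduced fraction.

Set X = (0, 0), V = (1, 0), N = (0, 1), A = (3, 5); any affine frame gives the same invariant.
1. Y lies on line XV with XY:YV = 2:1 ⇒ Y = (2/3, 0)
2. U is the intersection of line AY and line VN ⇒ U = (17/22, 5/22)
2·[ANY] = 17/3, 2·[NUX] = -17/22
[ANY]:[NUX] = 17/3:-17/22 = -22/3

[ANY]:[NUX] = -22/3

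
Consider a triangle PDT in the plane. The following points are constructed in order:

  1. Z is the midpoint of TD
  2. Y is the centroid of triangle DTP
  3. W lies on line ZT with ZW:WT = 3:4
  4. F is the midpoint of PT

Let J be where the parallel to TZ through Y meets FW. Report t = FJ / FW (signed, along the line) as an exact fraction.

Choose coordinates P = (0, 0), D = (1, 0), T = (0, 1).
1. Z is the midpoint of TD ⇒ Z = (1/2, 1/2)
2. Y is the centroid of triangle DTP ⇒ Y = (1/3, 1/3)
3. W lies on line ZT with ZW:WT = 3:4 ⇒ W = (2/7, 5/7)
4. F is the midpoint of PT ⇒ F = (0, 1/2)
through Y parallel to TZ: direction (1/2, -1/2); meets FW at J = (2/21, 4/7)
J = F + t·(W−F) with t = 1/3

t = 1/3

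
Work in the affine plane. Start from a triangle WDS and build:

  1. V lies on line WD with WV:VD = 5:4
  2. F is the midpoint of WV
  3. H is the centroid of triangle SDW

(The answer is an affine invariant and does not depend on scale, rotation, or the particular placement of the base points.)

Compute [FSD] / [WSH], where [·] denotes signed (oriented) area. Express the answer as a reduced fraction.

[FSD]:[WSH] = 13/6

Assign W = (0, 0), D = (1, 0), S = (0, 1) — the answer is frame-independent, so this choice is without loss of generality.
1. V lies on line WD with WV:VD = 5:4 ⇒ V = (5/9, 0)
2. F is the midpoint of WV ⇒ F = (5/18, 0)
3. H is the centroid of triangle SDW ⇒ H = (1/3, 1/3)
2·[FSD] = -13/18, 2·[WSH] = -1/3
[FSD]:[WSH] = -13/18:-1/3 = 13/6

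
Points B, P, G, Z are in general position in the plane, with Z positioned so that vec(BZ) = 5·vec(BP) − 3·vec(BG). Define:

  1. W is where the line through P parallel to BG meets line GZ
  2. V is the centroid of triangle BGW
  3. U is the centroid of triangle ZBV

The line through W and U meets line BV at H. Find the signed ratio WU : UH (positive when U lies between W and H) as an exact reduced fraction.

WU:UH = -2/3

Work in coordinates with B = (0, 0), P = (1, 0), G = (0, 1), Z = (5, -3).
1. W is where the line through P parallel to BG meets line GZ ⇒ W = (1, 1/5)
2. V is the centroid of triangle BGW ⇒ V = (1/3, 2/5)
3. U is the centroid of triangle ZBV ⇒ U = (16/9, -13/15)
line WU meets BV at H = (11/18, 11/15)
U = W + t·(H−W) with t = -2, so WU:UH = -2:3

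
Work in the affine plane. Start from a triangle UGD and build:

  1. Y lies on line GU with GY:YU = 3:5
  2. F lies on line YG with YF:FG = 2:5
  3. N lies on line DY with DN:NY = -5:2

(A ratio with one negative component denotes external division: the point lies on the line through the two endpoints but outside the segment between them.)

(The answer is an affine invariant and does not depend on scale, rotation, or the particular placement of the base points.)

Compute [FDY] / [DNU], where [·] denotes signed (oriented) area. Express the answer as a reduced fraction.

[FDY]:[DNU] = -18/175

Set U = (0, 0), G = (1, 0), D = (0, 1); any affine frame gives the same invariant.
1. Y lies on line GU with GY:YU = 3:5 ⇒ Y = (5/8, 0)
2. F lies on line YG with YF:FG = 2:5 ⇒ F = (41/56, 0)
3. N lies on line DY with DN:NY = -5:2 ⇒ N = (25/24, -2/3)
2·[FDY] = 3/28, 2·[DNU] = -25/24
[FDY]:[DNU] = 3/28:-25/24 = -18/175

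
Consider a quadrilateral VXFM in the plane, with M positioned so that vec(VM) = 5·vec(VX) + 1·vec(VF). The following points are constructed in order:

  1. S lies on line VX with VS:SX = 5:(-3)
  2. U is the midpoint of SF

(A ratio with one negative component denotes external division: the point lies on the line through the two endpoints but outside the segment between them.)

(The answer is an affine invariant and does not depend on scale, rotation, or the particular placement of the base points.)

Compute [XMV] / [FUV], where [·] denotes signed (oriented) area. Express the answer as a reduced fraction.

[XMV]:[FUV] = -4/5

Assign V = (0, 0), X = (1, 0), F = (0, 1), M = (5, 1) — the answer is frame-independent, so this choice is without loss of generality.
1. S lies on line VX with VS:SX = 5:(-3) ⇒ S = (5/2, 0)
2. U is the midpoint of SF ⇒ U = (5/4, 1/2)
2·[XMV] = 1, 2·[FUV] = -5/4
[XMV]:[FUV] = 1:-5/4 = -4/5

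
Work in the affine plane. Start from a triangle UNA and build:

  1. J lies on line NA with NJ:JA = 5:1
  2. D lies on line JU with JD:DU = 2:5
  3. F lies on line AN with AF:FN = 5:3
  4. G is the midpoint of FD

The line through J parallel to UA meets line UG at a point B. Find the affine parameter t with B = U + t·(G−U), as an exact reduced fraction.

t = 56/125

Set U = (0, 0), N = (1, 0), A = (0, 1); any affine frame gives the same invariant.
1. J lies on line NA with NJ:JA = 5:1 ⇒ J = (1/6, 5/6)
2. D lies on line JU with JD:DU = 2:5 ⇒ D = (5/42, 25/42)
3. F lies on line AN with AF:FN = 5:3 ⇒ F = (5/8, 3/8)
4. G is the midpoint of FD ⇒ G = (125/336, 163/336)
through J parallel to UA: direction (0, 1); meets UG at B = (1/6, 163/750)
B = U + t·(G−U) with t = 56/125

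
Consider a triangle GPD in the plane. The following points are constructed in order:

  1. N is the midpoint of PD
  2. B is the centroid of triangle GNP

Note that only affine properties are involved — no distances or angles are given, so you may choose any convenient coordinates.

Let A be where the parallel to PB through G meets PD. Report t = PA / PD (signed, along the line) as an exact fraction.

Assign G = (0, 0), P = (1, 0), D = (0, 1) — the answer is frame-independent, so this choice is without loss of generality.
1. N is the midpoint of PD ⇒ N = (1/2, 1/2)
2. B is the centroid of triangle GNP ⇒ B = (1/2, 1/6)
through G parallel to PB: direction (-1/2, 1/6); meets PD at A = (3/2, -1/2)
A = P + t·(D−P) with t = -1/2

t = -1/2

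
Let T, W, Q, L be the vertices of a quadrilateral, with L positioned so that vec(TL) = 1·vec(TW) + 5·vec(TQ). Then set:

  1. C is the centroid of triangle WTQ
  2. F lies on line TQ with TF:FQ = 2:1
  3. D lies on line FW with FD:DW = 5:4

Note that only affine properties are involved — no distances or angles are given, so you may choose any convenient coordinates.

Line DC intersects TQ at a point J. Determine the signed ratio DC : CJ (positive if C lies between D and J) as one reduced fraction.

DC:CJ = 2/3

Assign T = (0, 0), W = (1, 0), Q = (0, 1), L = (1, 5) — the answer is frame-independent, so this choice is without loss of generality.
1. C is the centroid of triangle WTQ ⇒ C = (1/3, 1/3)
2. F lies on line TQ with TF:FQ = 2:1 ⇒ F = (0, 2/3)
3. D lies on line FW with FD:DW = 5:4 ⇒ D = (5/9, 8/27)
line DC meets TQ at J = (0, 7/18)
C = D + t·(J−D) with t = 2/5, so DC:CJ = 2/5:3/5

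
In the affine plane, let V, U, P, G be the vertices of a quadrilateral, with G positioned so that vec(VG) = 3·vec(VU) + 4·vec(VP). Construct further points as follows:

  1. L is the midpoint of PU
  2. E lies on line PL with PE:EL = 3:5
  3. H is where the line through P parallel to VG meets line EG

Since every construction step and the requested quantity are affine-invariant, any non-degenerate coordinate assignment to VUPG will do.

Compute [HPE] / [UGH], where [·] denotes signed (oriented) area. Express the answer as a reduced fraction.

Assign V = (0, 0), U = (1, 0), P = (0, 1), G = (3, 4) — the answer is frame-independent, so this choice is without loss of generality.
1. L is the midpoint of PU ⇒ L = (1/2, 1/2)
2. E lies on line PL with PE:EL = 3:5 ⇒ E = (3/16, 13/16)
3. H is where the line through P parallel to VG meets line EG ⇒ H = (-2, -5/3)
2·[HPE] = -7/8, 2·[UGH] = 26/3
[HPE]:[UGH] = -7/8:26/3 = -21/208

[HPE]:[UGH] = -21/208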